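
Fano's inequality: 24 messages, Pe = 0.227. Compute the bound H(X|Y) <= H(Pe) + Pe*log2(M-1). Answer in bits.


H(Pe) = -Pe*log2(Pe) - (1-Pe)*log2(1-Pe) = -0.227*log2(0.227) - 0.773*log2(0.773) = 0.485607 + 0.287138 = 0.7727. Pe*log2(M-1) = 0.227*log2(23) = 1.026849. Bound = H(Pe) + Pe*log2(M-1) = 0.485607 + 0.287138 + 1.026849 = 1.7996

1.7996 bits


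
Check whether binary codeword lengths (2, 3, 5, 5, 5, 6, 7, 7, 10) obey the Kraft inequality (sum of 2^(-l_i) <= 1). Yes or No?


Kraft sum = sum(2^(-l_i)) = 0.501, need <= 1. Result: satisfied (a binary prefix-free code with these lengths exists)

Yes


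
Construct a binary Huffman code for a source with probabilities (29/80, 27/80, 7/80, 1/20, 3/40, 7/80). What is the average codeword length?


Huffman construction (repeatedly merge the two least-probable nodes; each merge adds 1 bit to every symbol beneath it): 1/20 + 3/40 = 1/8; 7/80 + 7/80 = 7/40; 1/8 + 7/40 = 3/10; 3/10 + 27/80 = 51/80; 29/80 + 51/80 = 1. Resulting codeword lengths (in the order the probabilities were given): (1, 2, 4, 4, 4, 4). L_avg = sum(p_i * l_i) = 29/80*1 + 27/80*2 + 7/80*4 + 1/20*4 + 3/40*4 + 7/80*4 = 179/80 = 2.2375

2.2375 bits


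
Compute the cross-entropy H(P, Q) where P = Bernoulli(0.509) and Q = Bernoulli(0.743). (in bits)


H(P,Q) = -p*log2(q) - (1-p)*log2(1-q). -0.509*log2(0.743) = 0.218140; -0.491*log2(0.257) = 0.962438. H(P,Q) = 0.218140 + 0.962438 = 1.1806

1.1806 bits


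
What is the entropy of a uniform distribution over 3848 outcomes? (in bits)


H = log2(n) = log2(3848) = 11.9099

11.9099 bits


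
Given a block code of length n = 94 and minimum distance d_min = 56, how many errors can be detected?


Detection capability = d_min - 1 = 56 - 1 = 55

55 errors


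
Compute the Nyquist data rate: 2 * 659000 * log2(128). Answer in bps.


Rate = 2 * B * log2(M) = 2 * 659000 * 7.0 = 9226000.0

9226000.0 bps


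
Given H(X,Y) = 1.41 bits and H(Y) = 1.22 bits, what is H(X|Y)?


H(X|Y) = H(X,Y) - H(Y) = 1.41 - 1.22 = 0.19

0.19 bits


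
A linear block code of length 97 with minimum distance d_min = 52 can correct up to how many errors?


Correction capability = floor((d-1)/2) = floor((52-1)/2) = 25

25 errors


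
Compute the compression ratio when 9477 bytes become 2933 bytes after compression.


Ratio = original / compressed = 9477 / 2933 = 3.2312

3.2312


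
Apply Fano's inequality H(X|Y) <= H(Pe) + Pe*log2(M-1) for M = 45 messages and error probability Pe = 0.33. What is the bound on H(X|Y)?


H(Pe) = -Pe*log2(Pe) - (1-Pe)*log2(1-Pe) = -0.33*log2(0.33) - 0.67*log2(0.67) = 0.527822 + 0.387104 = 0.9149. Pe*log2(M-1) = 0.33*log2(44) = 1.801612. Bound = H(Pe) + Pe*log2(M-1) = 0.527822 + 0.387104 + 1.801612 = 2.7165

2.7165 bits


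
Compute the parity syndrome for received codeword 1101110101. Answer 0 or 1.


Syndrome = XOR of all bits = 1 XOR 1 XOR 0 XOR 1 XOR 1 XOR 1 XOR 0 XOR 1 XOR 0 XOR 1 = 1

1


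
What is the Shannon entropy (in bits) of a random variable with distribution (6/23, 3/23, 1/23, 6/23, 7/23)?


H = -sum(p_i * log2(p_i)). Terms: -(6/23)*log2(6/23) = 0.505722; -(3/23)*log2(3/23) = 0.383296; -(1/23)*log2(1/23) = 0.196677; -(6/23)*log2(6/23) = 0.505722; -(7/23)*log2(7/23) = 0.522324. H = 0.505722 + 0.383296 + 0.196677 + 0.505722 + 0.522324 = 2.1137

2.1137 bits


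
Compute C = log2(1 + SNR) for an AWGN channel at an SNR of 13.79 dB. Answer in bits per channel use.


SNR_linear = 10^(13.79/10) = 23.9332; C = log2(1 + SNR_linear) = log2(1 + 23.9332) = 4.64

4.64 bits/channel use


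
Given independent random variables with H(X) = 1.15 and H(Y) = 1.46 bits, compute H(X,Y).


For independent variables, H(X,Y) = H(X) + H(Y) = 1.15 + 1.46 = 2.61

2.61 bits


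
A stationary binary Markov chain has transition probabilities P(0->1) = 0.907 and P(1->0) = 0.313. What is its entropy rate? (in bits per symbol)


Stationary distribution: pi_0 = p10/(p01+p10) = 0.2566, pi_1 = 0.7434. Entropy rate H' = pi_0*H(p01) + pi_1*H(p10) = 0.2566*0.4464 + 0.7434*0.8966 = 0.7811

0.7811 bits/symbol


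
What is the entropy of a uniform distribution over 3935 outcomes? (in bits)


H = log2(n) = log2(3935) = 11.9421

11.9421 bits


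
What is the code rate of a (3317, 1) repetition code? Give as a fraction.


Rate = k/n = 1/3317

1/3317


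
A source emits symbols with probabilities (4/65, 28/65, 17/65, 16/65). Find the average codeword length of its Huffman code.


Huffman construction (repeatedly merge the two least-probable nodes; each merge adds 1 bit to every symbol beneath it): 4/65 + 16/65 = 4/13; 17/65 + 4/13 = 37/65; 28/65 + 37/65 = 1. Resulting codeword lengths (in the order the probabilities were given): (3, 1, 2, 3). L_avg = sum(p_i * l_i) = 4/65*3 + 28/65*1 + 17/65*2 + 16/65*3 = 122/65 = 1.8769

1.8769 bits


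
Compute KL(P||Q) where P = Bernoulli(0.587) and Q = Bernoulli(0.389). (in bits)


KL = p*log2(p/q) + (1-p)*log2((1-p)/(1-q)) = 0.587*log2(0.587/0.389) + 0.413*log2(0.413/0.611) = 0.1151

0.1151 bits


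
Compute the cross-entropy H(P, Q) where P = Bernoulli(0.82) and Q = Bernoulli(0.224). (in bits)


H(P,Q) = -p*log2(q) - (1-p)*log2(1-q). -0.82*log2(0.224) = 1.769912; -0.18*log2(0.776) = 0.065857. H(P,Q) = 1.769912 + 0.065857 = 1.8358

1.8358 bits


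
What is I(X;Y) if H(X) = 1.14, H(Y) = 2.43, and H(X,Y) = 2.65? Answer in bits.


I(X;Y) = H(X) + H(Y) - H(X,Y) = 1.14 + 2.43 - 2.65 = 0.92

0.92 bits


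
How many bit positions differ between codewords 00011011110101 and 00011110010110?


Count differing positions: . . . . . ^ . ^ ^ . . . ^ ^ = 5 differences

5


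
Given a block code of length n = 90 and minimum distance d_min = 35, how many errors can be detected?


Detection capability = d_min - 1 = 35 - 1 = 34

34 errors


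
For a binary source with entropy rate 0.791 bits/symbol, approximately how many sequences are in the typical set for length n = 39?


log2|A_typical| = nH = 39 * 0.791 = 30.849, so |A_typical| ~ 2^30.849 = 1.934e+09

1.934e+09


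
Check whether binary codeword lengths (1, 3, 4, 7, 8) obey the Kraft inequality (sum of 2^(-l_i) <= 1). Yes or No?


Kraft sum = sum(2^(-l_i)) = 0.6992, need <= 1. Result: satisfied (a binary prefix-free code with these lengths exists)

Yes


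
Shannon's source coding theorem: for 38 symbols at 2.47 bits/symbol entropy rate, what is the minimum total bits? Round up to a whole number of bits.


Minimum bits >= n * H = 38 * 2.47 = 93.86, rounded up to a whole number of bits = 94

94 bits


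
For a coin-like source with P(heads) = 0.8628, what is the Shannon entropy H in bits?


H = -p*log2(p) - (1-p)*log2(1-p). -0.8628*log2(0.8628) = 0.183692; -0.1372*log2(0.1372) = 0.393167. H = 0.183692 + 0.393167 = 0.5769

0.5769 bits


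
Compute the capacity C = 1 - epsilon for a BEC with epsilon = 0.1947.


C = 1 - epsilon = 1 - 0.1947 = 0.8053

0.8053 bits


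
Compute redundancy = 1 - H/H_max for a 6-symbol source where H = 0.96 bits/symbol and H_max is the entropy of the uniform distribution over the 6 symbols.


H_max = log2(K) = log2(6) = 2.585 bits/symbol. Redundancy = 1 - H/H_max = 1 - 0.96/2.585 = 1 - 0.3714 = 0.6286

0.6286


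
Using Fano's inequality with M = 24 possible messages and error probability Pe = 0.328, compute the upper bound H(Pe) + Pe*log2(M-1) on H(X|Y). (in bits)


H(Pe) = -Pe*log2(Pe) - (1-Pe)*log2(1-Pe) = -0.328*log2(0.328) - 0.672*log2(0.672) = 0.527500 + 0.385370 = 0.9129. Pe*log2(M-1) = 0.328*log2(23) = 1.483728. Bound = H(Pe) + Pe*log2(M-1) = 0.527500 + 0.385370 + 1.483728 = 2.3966

2.3966 bits


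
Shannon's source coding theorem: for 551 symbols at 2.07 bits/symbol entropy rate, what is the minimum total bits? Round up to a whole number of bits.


Minimum bits >= n * H = 551 * 2.07 = 1140.57, rounded up to a whole number of bits = 1141

1141 bits


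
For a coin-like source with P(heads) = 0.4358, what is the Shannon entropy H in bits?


H = -p*log2(p) - (1-p)*log2(1-p). -0.4358*log2(0.4358) = 0.522203; -0.5642*log2(0.5642) = 0.465872. H = 0.522203 + 0.465872 = 0.9881

0.9881 bits


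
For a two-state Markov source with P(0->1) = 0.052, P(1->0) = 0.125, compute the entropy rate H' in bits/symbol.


Stationary distribution: pi_0 = p10/(p01+p10) = 0.7062, pi_1 = 0.2938. Entropy rate H' = pi_0*H(p01) + pi_1*H(p10) = 0.7062*0.2948 + 0.2938*0.5436 = 0.3679

0.3679 bits/symbol


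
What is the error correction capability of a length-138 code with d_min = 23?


Correction capability = floor((d-1)/2) = floor((23-1)/2) = 11

11 errors


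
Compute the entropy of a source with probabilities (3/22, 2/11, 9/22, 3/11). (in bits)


H = -sum(p_i * log2(p_i)). Terms: -(3/22)*log2(3/22) = 0.391973; -(2/11)*log2(2/11) = 0.447169; -(9/22)*log2(9/22) = 0.527525; -(3/11)*log2(3/11) = 0.511219. H = 0.391973 + 0.447169 + 0.527525 + 0.511219 = 1.8779

1.8779 bits


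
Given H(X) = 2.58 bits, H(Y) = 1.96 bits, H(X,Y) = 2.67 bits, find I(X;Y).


I(X;Y) = H(X) + H(Y) - H(X,Y) = 2.58 + 1.96 - 2.67 = 1.87

1.87 bits


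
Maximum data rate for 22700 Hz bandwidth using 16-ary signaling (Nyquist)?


Rate = 2 * B * log2(M) = 2 * 22700 * 4.0 = 181600.0

181600.0 bps


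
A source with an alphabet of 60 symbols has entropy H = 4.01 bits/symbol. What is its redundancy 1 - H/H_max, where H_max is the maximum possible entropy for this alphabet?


H_max = log2(K) = log2(60) = 5.9069 bits/symbol. Redundancy = 1 - H/H_max = 1 - 4.01/5.9069 = 1 - 0.6789 = 0.3211

0.3211


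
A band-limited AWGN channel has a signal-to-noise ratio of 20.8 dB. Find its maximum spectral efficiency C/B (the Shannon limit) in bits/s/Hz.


SNR_linear = 10^(20.8/10) = 120.2264; C/B = log2(1 + SNR_linear) = log2(1 + 120.2264) = 6.9216

6.9216 bits/s/Hz


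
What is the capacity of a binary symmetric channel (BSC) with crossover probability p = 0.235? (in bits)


H(p) = -p*log2(p) - (1-p)*log2(1-p) = -0.235*log2(0.235) - 0.765*log2(0.765) = 0.490978 + 0.295648 = 0.7866. C = 1 - H(p) = 1 - 0.7866 = 0.2134

0.2134 bits


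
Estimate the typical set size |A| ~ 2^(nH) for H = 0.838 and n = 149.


log2|A_typical| = nH = 149 * 0.838 = 124.862, so |A_typical| ~ 2^124.862 = 3.866e+37

3.866e+37


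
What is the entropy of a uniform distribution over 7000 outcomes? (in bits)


H = log2(n) = log2(7000) = 12.7731

12.7731 bits


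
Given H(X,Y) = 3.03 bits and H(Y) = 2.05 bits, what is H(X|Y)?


H(X|Y) = H(X,Y) - H(Y) = 3.03 - 2.05 = 0.98

0.98 bits


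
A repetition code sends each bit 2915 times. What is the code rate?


Rate = k/n = 1/2915

1/2915


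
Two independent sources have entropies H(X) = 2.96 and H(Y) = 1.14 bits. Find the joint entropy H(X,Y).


For independent variables, H(X,Y) = H(X) + H(Y) = 2.96 + 1.14 = 4.1

4.1 bits


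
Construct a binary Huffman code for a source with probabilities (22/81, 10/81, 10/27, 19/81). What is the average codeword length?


Huffman construction (repeatedly merge the two least-probable nodes; each merge adds 1 bit to every symbol beneath it): 10/81 + 19/81 = 29/81; 22/81 + 29/81 = 17/27; 10/27 + 17/27 = 1. Resulting codeword lengths (in the order the probabilities were given): (2, 3, 1, 3). L_avg = sum(p_i * l_i) = 22/81*2 + 10/81*3 + 10/27*1 + 19/81*3 = 161/81 = 1.9877

1.9877 bits


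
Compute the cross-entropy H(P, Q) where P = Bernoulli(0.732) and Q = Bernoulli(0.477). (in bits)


H(P,Q) = -p*log2(q) - (1-p)*log2(1-q). -0.732*log2(0.477) = 0.781731; -0.268*log2(0.523) = 0.250611. H(P,Q) = 0.781731 + 0.250611 = 1.0323

1.0323 bits


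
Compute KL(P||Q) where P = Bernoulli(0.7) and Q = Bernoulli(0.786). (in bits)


KL = p*log2(p/q) + (1-p)*log2((1-p)/(1-q)) = 0.7*log2(0.7/0.786) + 0.3*log2(0.3/0.214) = 0.0292

0.0292 bits


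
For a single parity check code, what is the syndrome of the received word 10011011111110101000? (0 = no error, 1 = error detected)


Syndrome = XOR of all bits = 1 XOR 0 XOR 0 XOR 1 XOR 1 XOR 0 XOR 1 XOR 1 XOR 1 XOR 1 XOR 1 XOR 1 XOR 1 XOR 0 XOR 1 XOR 0 XOR 1 XOR 0 XOR 0 XOR 0 = 0

0


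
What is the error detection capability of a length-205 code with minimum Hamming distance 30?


Detection capability = d_min - 1 = 30 - 1 = 29

29 errors


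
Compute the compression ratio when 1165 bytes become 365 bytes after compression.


Ratio = original / compressed = 1165 / 365 = 3.1918

3.1918


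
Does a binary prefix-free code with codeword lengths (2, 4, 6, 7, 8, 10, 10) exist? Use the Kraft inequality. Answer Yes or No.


Kraft sum = sum(2^(-l_i)) = 0.3418, need <= 1. Result: satisfied (a binary prefix-free code with these lengths exists)

Yes


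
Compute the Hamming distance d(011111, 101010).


Count differing positions: ^ ^ . ^ . ^ = 4 differences

4


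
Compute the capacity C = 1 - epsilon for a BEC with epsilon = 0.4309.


C = 1 - epsilon = 1 - 0.4309 = 0.5691

0.5691 bits


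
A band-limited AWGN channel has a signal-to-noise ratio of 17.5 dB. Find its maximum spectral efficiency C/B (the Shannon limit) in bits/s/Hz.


SNR_linear = 10^(17.5/10) = 56.2341; C/B = log2(1 + SNR_linear) = log2(1 + 56.2341) = 5.8388

5.8388 bits/s/Hz


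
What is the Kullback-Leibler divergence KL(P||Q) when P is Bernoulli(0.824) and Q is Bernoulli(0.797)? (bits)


KL = p*log2(p/q) + (1-p)*log2((1-p)/(1-q)) = 0.824*log2(0.824/0.797) + 0.176*log2(0.176/0.203) = 0.0034

0.0034 bits


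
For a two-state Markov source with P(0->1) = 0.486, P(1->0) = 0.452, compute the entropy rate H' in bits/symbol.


Stationary distribution: pi_0 = p10/(p01+p10) = 0.4819, pi_1 = 0.5181. Entropy rate H' = pi_0*H(p01) + pi_1*H(p10) = 0.4819*0.9994 + 0.5181*0.9933 = 0.9963

0.9963 bits/symbol


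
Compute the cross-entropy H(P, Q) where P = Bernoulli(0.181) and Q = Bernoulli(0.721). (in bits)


H(P,Q) = -p*log2(q) - (1-p)*log2(1-q). -0.181*log2(0.721) = 0.085419; -0.819*log2(0.279) = 1.508322. H(P,Q) = 0.085419 + 1.508322 = 1.5937

1.5937 bits


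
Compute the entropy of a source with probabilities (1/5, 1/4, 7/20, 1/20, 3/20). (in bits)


H = -sum(p_i * log2(p_i)). Terms: -(1/5)*log2(1/5) = 0.464386; -(1/4)*log2(1/4) = 0.500000; -(7/20)*log2(7/20) = 0.530101; -(1/20)*log2(1/20) = 0.216096; -(3/20)*log2(3/20) = 0.410545. H = 0.464386 + 0.500000 + 0.530101 + 0.216096 + 0.410545 = 2.1211

2.1211 bits


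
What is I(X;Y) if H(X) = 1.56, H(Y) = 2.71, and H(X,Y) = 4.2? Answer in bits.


I(X;Y) = H(X) + H(Y) - H(X,Y) = 1.56 + 2.71 - 4.2 = 0.07

0.07 bits


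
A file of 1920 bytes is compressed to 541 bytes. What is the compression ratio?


Ratio = original / compressed = 1920 / 541 = 3.549

3.549


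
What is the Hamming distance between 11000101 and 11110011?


Count differing positions: . . ^ ^ . ^ ^ . = 4 differences

4


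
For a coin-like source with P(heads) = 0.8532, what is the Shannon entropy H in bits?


H = -p*log2(p) - (1-p)*log2(1-p). -0.8532*log2(0.8532) = 0.195420; -0.1468*log2(0.1468) = 0.406354. H = 0.195420 + 0.406354 = 0.6018

0.6018 bits


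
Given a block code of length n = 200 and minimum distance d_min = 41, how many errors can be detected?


Detection capability = d_min - 1 = 41 - 1 = 40

40 errors


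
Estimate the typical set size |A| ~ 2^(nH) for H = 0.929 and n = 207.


log2|A_typical| = nH = 207 * 0.929 = 192.303, so |A_typical| ~ 2^192.303 = 7.744e+57

7.744e+57


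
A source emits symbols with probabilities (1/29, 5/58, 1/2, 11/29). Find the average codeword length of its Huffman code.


Huffman construction (repeatedly merge the two least-probable nodes; each merge adds 1 bit to every symbol beneath it): 1/29 + 5/58 = 7/58; 7/58 + 11/29 = 1/2; 1/2 + 1/2 = 1. Resulting codeword lengths (in the order the probabilities were given): (3, 3, 1, 2). L_avg = sum(p_i * l_i) = 1/29*3 + 5/58*3 + 1/2*1 + 11/29*2 = 47/29 = 1.6207

1.6207 bits


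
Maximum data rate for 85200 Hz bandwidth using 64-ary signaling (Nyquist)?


Rate = 2 * B * log2(M) = 2 * 85200 * 6.0 = 1022400.0

1022400.0 bps


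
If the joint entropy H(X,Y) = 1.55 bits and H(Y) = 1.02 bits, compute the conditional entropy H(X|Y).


H(X|Y) = H(X,Y) - H(Y) = 1.55 - 1.02 = 0.53

0.53 bits


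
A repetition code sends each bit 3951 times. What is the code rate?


Rate = k/n = 1/3951

1/3951


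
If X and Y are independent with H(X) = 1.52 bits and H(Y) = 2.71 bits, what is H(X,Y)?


For independent variables, H(X,Y) = H(X) + H(Y) = 1.52 + 2.71 = 4.23

4.23 bits


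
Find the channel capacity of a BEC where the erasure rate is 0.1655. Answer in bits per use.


C = 1 - epsilon = 1 - 0.1655 = 0.8345

0.8345 bits


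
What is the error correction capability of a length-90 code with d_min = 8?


Correction capability = floor((d-1)/2) = floor((8-1)/2) = 3

3 errors


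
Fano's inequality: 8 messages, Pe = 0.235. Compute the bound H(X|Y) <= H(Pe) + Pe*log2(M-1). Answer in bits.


H(Pe) = -Pe*log2(Pe) - (1-Pe)*log2(1-Pe) = -0.235*log2(0.235) - 0.765*log2(0.765) = 0.490978 + 0.295648 = 0.7866. Pe*log2(M-1) = 0.235*log2(7) = 0.659728. Bound = H(Pe) + Pe*log2(M-1) = 0.490978 + 0.295648 + 0.659728 = 1.4464

1.4464 bits


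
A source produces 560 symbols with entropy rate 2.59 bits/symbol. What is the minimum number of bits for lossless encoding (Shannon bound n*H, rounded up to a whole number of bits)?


Minimum bits >= n * H = 560 * 2.59 = 1450.4, rounded up to a whole number of bits = 1451

1451 bits


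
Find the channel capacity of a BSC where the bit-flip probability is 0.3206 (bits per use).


H(p) = -p*log2(p) - (1-p)*log2(1-p) = -0.3206*log2(0.3206) - 0.6794*log2(0.6794) = 0.526154 + 0.378879 = 0.905. C = 1 - H(p) = 1 - 0.905 = 0.095

0.095 bits


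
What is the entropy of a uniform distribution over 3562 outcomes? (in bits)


H = log2(n) = log2(3562) = 11.7985

11.7985 bits


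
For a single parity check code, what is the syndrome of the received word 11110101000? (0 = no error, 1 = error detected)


Syndrome = XOR of all bits = 1 XOR 1 XOR 1 XOR 1 XOR 0 XOR 1 XOR 0 XOR 1 XOR 0 XOR 0 XOR 0 = 0

0


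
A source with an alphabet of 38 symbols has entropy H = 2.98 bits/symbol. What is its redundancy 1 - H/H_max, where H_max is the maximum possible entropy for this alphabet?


H_max = log2(K) = log2(38) = 5.2479 bits/symbol. Redundancy = 1 - H/H_max = 1 - 2.98/5.2479 = 1 - 0.5678 = 0.4322

0.4322


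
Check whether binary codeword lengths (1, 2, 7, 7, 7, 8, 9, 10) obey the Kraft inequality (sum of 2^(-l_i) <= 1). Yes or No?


Kraft sum = sum(2^(-l_i)) = 0.7803, need <= 1. Result: satisfied (a binary prefix-free code with these lengths exists)

Yes


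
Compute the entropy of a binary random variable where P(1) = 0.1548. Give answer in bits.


H = -p*log2(p) - (1-p)*log2(1-p). -0.1548*log2(0.1548) = 0.416648; -0.8452*log2(0.8452) = 0.205075. H = 0.416648 + 0.205075 = 0.6217

0.6217 bits


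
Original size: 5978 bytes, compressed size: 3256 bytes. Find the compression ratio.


Ratio = original / compressed = 5978 / 3256 = 1.836

1.836


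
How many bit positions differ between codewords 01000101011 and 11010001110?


Count differing positions: ^ . . ^ . ^ . . ^ . ^ = 5 differences

5


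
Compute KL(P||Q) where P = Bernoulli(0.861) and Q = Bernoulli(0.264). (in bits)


KL = p*log2(p/q) + (1-p)*log2((1-p)/(1-q)) = 0.861*log2(0.861/0.264) + 0.139*log2(0.139/0.736) = 1.1342

1.1342 bits


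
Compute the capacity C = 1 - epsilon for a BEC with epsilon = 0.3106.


C = 1 - epsilon = 1 - 0.3106 = 0.6894

0.6894 bits


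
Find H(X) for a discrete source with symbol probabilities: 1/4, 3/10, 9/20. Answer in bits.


H = -sum(p_i * log2(p_i)). Terms: -(1/4)*log2(1/4) = 0.500000; -(3/10)*log2(3/10) = 0.521090; -(9/20)*log2(9/20) = 0.518401. H = 0.500000 + 0.521090 + 0.518401 = 1.5395

1.5395 bits


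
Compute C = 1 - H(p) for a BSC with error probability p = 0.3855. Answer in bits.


H(p) = -p*log2(p) - (1-p)*log2(1-p) = -0.3855*log2(0.3855) - 0.6145*log2(0.6145) = 0.530139 + 0.431696 = 0.9618. C = 1 - H(p) = 1 - 0.9618 = 0.0382

0.0382 bits


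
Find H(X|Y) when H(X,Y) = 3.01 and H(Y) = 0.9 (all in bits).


H(X|Y) = H(X,Y) - H(Y) = 3.01 - 0.9 = 2.11

2.11 bits


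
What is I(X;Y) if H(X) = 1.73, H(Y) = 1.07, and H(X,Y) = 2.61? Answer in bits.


I(X;Y) = H(X) + H(Y) - H(X,Y) = 1.73 + 1.07 - 2.61 = 0.19

0.19 bits


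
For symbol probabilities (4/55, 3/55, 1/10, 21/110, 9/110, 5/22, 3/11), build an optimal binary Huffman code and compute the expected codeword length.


Huffman construction (repeatedly merge the two least-probable nodes; each merge adds 1 bit to every symbol beneath it): 3/55 + 4/55 = 7/55; 9/110 + 1/10 = 2/11; 7/55 + 2/11 = 17/55; 21/110 + 5/22 = 23/55; 3/11 + 17/55 = 32/55; 23/55 + 32/55 = 1. Resulting codeword lengths (in the order the probabilities were given): (4, 4, 4, 2, 4, 2, 2). L_avg = sum(p_i * l_i) = 4/55*4 + 3/55*4 + 1/10*4 + 21/110*2 + 9/110*4 + 5/22*2 + 3/11*2 = 144/55 = 2.6182

2.6182 bits


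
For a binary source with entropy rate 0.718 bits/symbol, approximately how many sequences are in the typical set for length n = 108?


log2|A_typical| = nH = 108 * 0.718 = 77.544, so |A_typical| ~ 2^77.544 = 2.203e+23

2.203e+23


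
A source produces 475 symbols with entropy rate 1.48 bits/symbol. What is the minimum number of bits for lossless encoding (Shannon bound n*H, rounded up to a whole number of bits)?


Minimum bits >= n * H = 475 * 1.48 = 703.0, rounded up to a whole number of bits = 703

703 bits


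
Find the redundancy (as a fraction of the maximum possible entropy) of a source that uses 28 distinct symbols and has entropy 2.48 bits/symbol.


H_max = log2(K) = log2(28) = 4.8074 bits/symbol. Redundancy = 1 - H/H_max = 1 - 2.48/4.8074 = 1 - 0.5159 = 0.4841

0.4841


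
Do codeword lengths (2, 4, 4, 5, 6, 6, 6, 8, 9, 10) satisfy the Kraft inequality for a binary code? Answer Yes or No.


Kraft sum = sum(2^(-l_i)) = 0.46, need <= 1. Result: satisfied (a binary prefix-free code with these lengths exists)

Yes


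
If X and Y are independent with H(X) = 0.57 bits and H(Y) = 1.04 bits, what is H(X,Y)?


For independent variables, H(X,Y) = H(X) + H(Y) = 0.57 + 1.04 = 1.61

1.61 bits


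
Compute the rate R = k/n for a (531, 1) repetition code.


Rate = k/n = 1/531

1/531


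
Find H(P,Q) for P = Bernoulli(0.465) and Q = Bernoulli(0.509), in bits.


H(P,Q) = -p*log2(q) - (1-p)*log2(1-q). -0.465*log2(0.509) = 0.453032; -0.535*log2(0.491) = 0.549020. H(P,Q) = 0.453032 + 0.549020 = 1.0021

1.0021 bits


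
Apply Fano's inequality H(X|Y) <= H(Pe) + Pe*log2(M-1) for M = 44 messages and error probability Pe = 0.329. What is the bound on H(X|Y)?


H(Pe) = -Pe*log2(Pe) - (1-Pe)*log2(1-Pe) = -0.329*log2(0.329) - 0.671*log2(0.671) = 0.527664 + 0.386238 = 0.9139. Pe*log2(M-1) = 0.329*log2(43) = 1.785241. Bound = H(Pe) + Pe*log2(M-1) = 0.527664 + 0.386238 + 1.785241 = 2.6991

2.6991 bits


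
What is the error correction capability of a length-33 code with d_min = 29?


Correction capability = floor((d-1)/2) = floor((29-1)/2) = 14

14 errors


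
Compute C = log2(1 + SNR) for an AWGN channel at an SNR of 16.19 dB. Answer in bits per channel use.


SNR_linear = 10^(16.19/10) = 41.5911; C = log2(1 + SNR_linear) = log2(1 + 41.5911) = 5.4125

5.4125 bits/channel use


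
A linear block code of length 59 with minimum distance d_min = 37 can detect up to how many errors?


Detection capability = d_min - 1 = 37 - 1 = 36

36 errors


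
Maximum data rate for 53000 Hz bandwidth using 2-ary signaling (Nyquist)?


Rate = 2 * B * log2(M) = 2 * 53000 * 1.0 = 106000.0

106000.0 bps


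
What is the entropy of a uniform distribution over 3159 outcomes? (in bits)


H = log2(n) = log2(3159) = 11.6253

11.6253 bits


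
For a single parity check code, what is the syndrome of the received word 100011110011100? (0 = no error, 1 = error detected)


Syndrome = XOR of all bits = 1 XOR 0 XOR 0 XOR 0 XOR 1 XOR 1 XOR 1 XOR 1 XOR 0 XOR 0 XOR 1 XOR 1 XOR 1 XOR 0 XOR 0 = 0

0


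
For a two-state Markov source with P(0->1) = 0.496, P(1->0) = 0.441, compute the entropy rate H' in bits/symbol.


Stationary distribution: pi_0 = p10/(p01+p10) = 0.4707, pi_1 = 0.5293. Entropy rate H' = pi_0*H(p01) + pi_1*H(p10) = 0.4707*1.0 + 0.5293*0.9899 = 0.9946

0.9946 bits/symbol


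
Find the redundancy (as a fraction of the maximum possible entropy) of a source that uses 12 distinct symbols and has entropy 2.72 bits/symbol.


H_max = log2(K) = log2(12) = 3.585 bits/symbol. Redundancy = 1 - H/H_max = 1 - 2.72/3.585 = 1 - 0.7587 = 0.2413

0.2413


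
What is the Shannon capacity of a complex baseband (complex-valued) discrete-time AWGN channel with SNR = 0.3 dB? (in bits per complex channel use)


SNR_linear = 10^(0.3/10) = 1.0715; C = log2(1 + SNR_linear) = log2(1 + 1.0715) = 1.0507

1.0507 bits/channel use


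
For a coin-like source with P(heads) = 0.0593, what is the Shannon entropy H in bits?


H = -p*log2(p) - (1-p)*log2(1-p). -0.0593*log2(0.0593) = 0.241696; -0.9407*log2(0.9407) = 0.082964. H = 0.241696 + 0.082964 = 0.3247

0.3247 bits


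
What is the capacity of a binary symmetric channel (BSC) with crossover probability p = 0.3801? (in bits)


H(p) = -p*log2(p) - (1-p)*log2(1-p) = -0.3801*log2(0.3801) - 0.6199*log2(0.6199) = 0.530448 + 0.427664 = 0.9581. C = 1 - H(p) = 1 - 0.9581 = 0.0419

0.0419 bits


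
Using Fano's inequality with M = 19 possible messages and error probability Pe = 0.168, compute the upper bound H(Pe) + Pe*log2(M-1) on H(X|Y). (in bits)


H(Pe) = -Pe*log2(Pe) - (1-Pe)*log2(1-Pe) = -0.168*log2(0.168) - 0.832*log2(0.832) = 0.432342 + 0.220767 = 0.6531. Pe*log2(M-1) = 0.168*log2(18) = 0.700547. Bound = H(Pe) + Pe*log2(M-1) = 0.432342 + 0.220767 + 0.700547 = 1.3537

1.3537 bits


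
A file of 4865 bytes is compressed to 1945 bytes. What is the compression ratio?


Ratio = original / compressed = 4865 / 1945 = 2.5013

2.5013


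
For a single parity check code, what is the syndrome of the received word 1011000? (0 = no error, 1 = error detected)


Syndrome = XOR of all bits = 1 XOR 0 XOR 1 XOR 1 XOR 0 XOR 0 XOR 0 = 1

1


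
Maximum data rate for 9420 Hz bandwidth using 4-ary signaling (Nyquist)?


Rate = 2 * B * log2(M) = 2 * 9420 * 2.0 = 37680.0

37680.0 bps


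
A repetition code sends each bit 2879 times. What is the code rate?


Rate = k/n = 1/2879

1/2879


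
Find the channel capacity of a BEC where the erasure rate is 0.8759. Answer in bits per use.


C = 1 - epsilon = 1 - 0.8759 = 0.1241

0.1241 bits


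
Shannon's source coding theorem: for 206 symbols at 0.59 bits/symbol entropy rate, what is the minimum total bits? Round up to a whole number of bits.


Minimum bits >= n * H = 206 * 0.59 = 121.54, rounded up to a whole number of bits = 122

122 bits


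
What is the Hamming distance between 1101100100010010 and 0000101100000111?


Count differing positions: ^ ^ . ^ . . ^ . . . . ^ . ^ . ^ = 7 differences

7


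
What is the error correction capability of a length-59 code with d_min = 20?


Correction capability = floor((d-1)/2) = floor((20-1)/2) = 9

9 errors


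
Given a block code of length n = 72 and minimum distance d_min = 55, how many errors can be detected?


Detection capability = d_min - 1 = 55 - 1 = 54

54 errors


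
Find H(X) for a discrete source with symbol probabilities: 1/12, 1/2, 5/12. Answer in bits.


H = -sum(p_i * log2(p_i)). Terms: -(1/12)*log2(1/12) = 0.298747; -(1/2)*log2(1/2) = 0.500000; -(5/12)*log2(5/12) = 0.526264. H = 0.298747 + 0.500000 + 0.526264 = 1.325

1.325 bits


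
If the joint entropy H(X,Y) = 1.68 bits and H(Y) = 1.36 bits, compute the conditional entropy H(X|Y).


H(X|Y) = H(X,Y) - H(Y) = 1.68 - 1.36 = 0.32

0.32 bits


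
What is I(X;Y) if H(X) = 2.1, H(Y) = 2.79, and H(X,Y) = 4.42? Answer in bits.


I(X;Y) = H(X) + H(Y) - H(X,Y) = 2.1 + 2.79 - 4.42 = 0.47

0.47 bits


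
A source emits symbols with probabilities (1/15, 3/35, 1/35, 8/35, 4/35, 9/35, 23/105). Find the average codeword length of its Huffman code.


Huffman construction (repeatedly merge the two least-probable nodes; each merge adds 1 bit to every symbol beneath it): 1/35 + 1/15 = 2/21; 3/35 + 2/21 = 19/105; 4/35 + 19/105 = 31/105; 23/105 + 8/35 = 47/105; 9/35 + 31/105 = 58/105; 47/105 + 58/105 = 1. Resulting codeword lengths (in the order the probabilities were given): (5, 4, 5, 2, 3, 2, 2). L_avg = sum(p_i * l_i) = 1/15*5 + 3/35*4 + 1/35*5 + 8/35*2 + 4/35*3 + 9/35*2 + 23/105*2 = 18/7 = 2.5714

2.5714 bits


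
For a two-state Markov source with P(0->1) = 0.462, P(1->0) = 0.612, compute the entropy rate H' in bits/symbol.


Stationary distribution: pi_0 = p10/(p01+p10) = 0.5698, pi_1 = 0.4302. Entropy rate H' = pi_0*H(p01) + pi_1*H(p10) = 0.5698*0.9958 + 0.4302*0.9635 = 0.9819

0.9819 bits/symbol


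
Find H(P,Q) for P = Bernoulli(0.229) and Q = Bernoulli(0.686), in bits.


H(P,Q) = -p*log2(q) - (1-p)*log2(1-q). -0.229*log2(0.686) = 0.124512; -0.771*log2(0.314) = 1.288467. H(P,Q) = 0.124512 + 1.288467 = 1.413

1.413 bits


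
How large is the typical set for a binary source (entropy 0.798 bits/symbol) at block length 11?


log2|A_typical| = nH = 11 * 0.798 = 8.778, so |A_typical| ~ 2^8.778 = 4.390e+02

4.390e+02


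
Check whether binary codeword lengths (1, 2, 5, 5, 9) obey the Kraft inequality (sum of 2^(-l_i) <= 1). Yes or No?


Kraft sum = sum(2^(-l_i)) = 0.8145, need <= 1. Result: satisfied (a binary prefix-free code with these lengths exists)

Yes


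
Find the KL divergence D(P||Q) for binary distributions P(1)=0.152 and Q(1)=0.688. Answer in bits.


KL = p*log2(p/q) + (1-p)*log2((1-p)/(1-q)) = 0.152*log2(0.152/0.688) + 0.848*log2(0.848/0.312) = 0.8921

0.8921 bits


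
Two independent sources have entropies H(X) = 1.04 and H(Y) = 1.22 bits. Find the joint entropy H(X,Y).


For independent variables, H(X,Y) = H(X) + H(Y) = 1.04 + 1.22 = 2.26

2.26 bits


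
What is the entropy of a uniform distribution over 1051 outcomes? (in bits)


H = log2(n) = log2(1051) = 10.0375

10.0375 bits


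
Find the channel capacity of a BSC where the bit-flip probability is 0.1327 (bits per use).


H(p) = -p*log2(p) - (1-p)*log2(1-p) = -0.1327*log2(0.1327) - 0.8673*log2(0.8673) = 0.386656 + 0.178141 = 0.5648. C = 1 - H(p) = 1 - 0.5648 = 0.4352

0.4352 bits


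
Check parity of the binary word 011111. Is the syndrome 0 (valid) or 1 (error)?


Syndrome = XOR of all bits = 0 XOR 1 XOR 1 XOR 1 XOR 1 XOR 1 = 1

1


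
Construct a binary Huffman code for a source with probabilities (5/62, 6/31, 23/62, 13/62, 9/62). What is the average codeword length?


Huffman construction (repeatedly merge the two least-probable nodes; each merge adds 1 bit to every symbol beneath it): 5/62 + 9/62 = 7/31; 6/31 + 13/62 = 25/62; 7/31 + 23/62 = 37/62; 25/62 + 37/62 = 1. Resulting codeword lengths (in the order the probabilities were given): (3, 2, 2, 2, 3). L_avg = sum(p_i * l_i) = 5/62*3 + 6/31*2 + 23/62*2 + 13/62*2 + 9/62*3 = 69/31 = 2.2258

2.2258 bits


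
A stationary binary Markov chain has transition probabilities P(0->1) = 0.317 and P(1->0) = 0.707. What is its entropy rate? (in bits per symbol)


Stationary distribution: pi_0 = p10/(p01+p10) = 0.6904, pi_1 = 0.3096. Entropy rate H' = pi_0*H(p01) + pi_1*H(p10) = 0.6904*0.9011 + 0.3096*0.8726 = 0.8923

0.8923 bits/symbol


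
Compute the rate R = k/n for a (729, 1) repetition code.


Rate = k/n = 1/729

1/729


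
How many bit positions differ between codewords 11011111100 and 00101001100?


Count differing positions: ^ ^ ^ ^ . ^ ^ . . . . = 6 differences

6


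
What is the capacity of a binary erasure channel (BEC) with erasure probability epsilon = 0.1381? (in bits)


C = 1 - epsilon = 1 - 0.1381 = 0.8619

0.8619 bits


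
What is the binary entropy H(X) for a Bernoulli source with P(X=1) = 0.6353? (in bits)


H = -p*log2(p) - (1-p)*log2(1-p). -0.6353*log2(0.6353) = 0.415798; -0.3647*log2(0.3647) = 0.530718. H = 0.415798 + 0.530718 = 0.9465

0.9465 bits


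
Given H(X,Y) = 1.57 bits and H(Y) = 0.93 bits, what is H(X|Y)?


H(X|Y) = H(X,Y) - H(Y) = 1.57 - 0.93 = 0.64

0.64 bits


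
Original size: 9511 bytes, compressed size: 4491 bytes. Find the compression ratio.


Ratio = original / compressed = 9511 / 4491 = 2.1178

2.1178


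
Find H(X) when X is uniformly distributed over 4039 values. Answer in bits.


H = log2(n) = log2(4039) = 11.9798

11.9798 bits


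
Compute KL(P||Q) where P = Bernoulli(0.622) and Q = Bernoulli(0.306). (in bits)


KL = p*log2(p/q) + (1-p)*log2((1-p)/(1-q)) = 0.622*log2(0.622/0.306) + 0.378*log2(0.378/0.694) = 0.3052

0.3052 bits


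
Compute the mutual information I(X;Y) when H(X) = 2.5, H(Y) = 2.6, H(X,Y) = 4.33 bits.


I(X;Y) = H(X) + H(Y) - H(X,Y) = 2.5 + 2.6 - 4.33 = 0.77

0.77 bits


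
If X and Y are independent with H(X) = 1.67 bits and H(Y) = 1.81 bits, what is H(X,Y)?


For independent variables, H(X,Y) = H(X) + H(Y) = 1.67 + 1.81 = 3.48

3.48 bits


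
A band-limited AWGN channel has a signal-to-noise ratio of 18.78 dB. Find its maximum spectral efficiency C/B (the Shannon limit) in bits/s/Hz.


SNR_linear = 10^(18.78/10) = 75.5092; C/B = log2(1 + SNR_linear) = log2(1 + 75.5092) = 6.2576

6.2576 bits/s/Hz


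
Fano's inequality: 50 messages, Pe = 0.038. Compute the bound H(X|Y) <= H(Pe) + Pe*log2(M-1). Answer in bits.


H(Pe) = -Pe*log2(Pe) - (1-Pe)*log2(1-Pe) = -0.038*log2(0.038) - 0.962*log2(0.962) = 0.179279 + 0.053767 = 0.233. Pe*log2(M-1) = 0.038*log2(49) = 0.213359. Bound = H(Pe) + Pe*log2(M-1) = 0.179279 + 0.053767 + 0.213359 = 0.4464

0.4464 bits


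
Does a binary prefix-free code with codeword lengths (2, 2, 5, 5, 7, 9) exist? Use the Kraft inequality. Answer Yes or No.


Kraft sum = sum(2^(-l_i)) = 0.5723, need <= 1. Result: satisfied (a binary prefix-free code with these lengths exists)

Yes


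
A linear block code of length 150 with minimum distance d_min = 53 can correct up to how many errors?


Correction capability = floor((d-1)/2) = floor((53-1)/2) = 26

26 errors


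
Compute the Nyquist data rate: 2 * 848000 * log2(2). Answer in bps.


Rate = 2 * B * log2(M) = 2 * 848000 * 1.0 = 1696000.0

1696000.0 bps


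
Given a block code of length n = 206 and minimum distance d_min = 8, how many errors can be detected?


Detection capability = d_min - 1 = 8 - 1 = 7

7 errors


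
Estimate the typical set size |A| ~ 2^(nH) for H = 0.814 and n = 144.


log2|A_typical| = nH = 144 * 0.814 = 117.216, so |A_typical| ~ 2^117.216 = 1.930e+35

1.930e+35


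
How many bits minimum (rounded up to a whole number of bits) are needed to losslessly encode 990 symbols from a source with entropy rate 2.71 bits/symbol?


Minimum bits >= n * H = 990 * 2.71 = 2682.9, rounded up to a whole number of bits = 2683

2683 bits


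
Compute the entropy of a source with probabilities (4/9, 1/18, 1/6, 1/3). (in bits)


H = -sum(p_i * log2(p_i)). Terms: -(4/9)*log2(4/9) = 0.519967; -(1/18)*log2(1/18) = 0.231663; -(1/6)*log2(1/6) = 0.430827; -(1/3)*log2(1/3) = 0.528321. H = 0.519967 + 0.231663 + 0.430827 + 0.528321 = 1.7108

1.7108 bits


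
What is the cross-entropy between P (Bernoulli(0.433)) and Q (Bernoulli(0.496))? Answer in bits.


H(P,Q) = -p*log2(q) - (1-p)*log2(1-q). -0.433*log2(0.496) = 0.438018; -0.567*log2(0.504) = 0.560482. H(P,Q) = 0.438018 + 0.560482 = 0.9985

0.9985 bits


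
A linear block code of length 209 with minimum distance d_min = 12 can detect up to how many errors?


Detection capability = d_min - 1 = 12 - 1 = 11

11 errors


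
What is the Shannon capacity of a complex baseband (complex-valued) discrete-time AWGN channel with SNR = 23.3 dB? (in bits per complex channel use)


SNR_linear = 10^(23.3/10) = 213.7962; C = log2(1 + SNR_linear) = log2(1 + 213.7962) = 7.7468

7.7468 bits/channel use


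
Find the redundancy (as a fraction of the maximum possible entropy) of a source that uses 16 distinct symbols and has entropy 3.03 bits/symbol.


H_max = log2(K) = log2(16) = 4.0 bits/symbol. Redundancy = 1 - H/H_max = 1 - 3.03/4.0 = 1 - 0.7575 = 0.2425

0.2425


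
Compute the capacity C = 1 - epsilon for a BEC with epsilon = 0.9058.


C = 1 - epsilon = 1 - 0.9058 = 0.0942

0.0942 bits


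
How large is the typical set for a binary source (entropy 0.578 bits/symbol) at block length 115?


log2|A_typical| = nH = 115 * 0.578 = 66.47, so |A_typical| ~ 2^66.47 = 1.022e+20

1.022e+20


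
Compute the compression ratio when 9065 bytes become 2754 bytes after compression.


Ratio = original / compressed = 9065 / 2754 = 3.2916

3.2916


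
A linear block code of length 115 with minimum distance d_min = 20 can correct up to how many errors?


Correction capability = floor((d-1)/2) = floor((20-1)/2) = 9

9 errors


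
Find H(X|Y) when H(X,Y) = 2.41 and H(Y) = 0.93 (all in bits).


H(X|Y) = H(X,Y) - H(Y) = 2.41 - 0.93 = 1.48

1.48 bits


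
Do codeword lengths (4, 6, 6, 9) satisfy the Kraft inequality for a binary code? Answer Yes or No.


Kraft sum = sum(2^(-l_i)) = 0.0957, need <= 1. Result: satisfied (a binary prefix-free code with these lengths exists)

Yes


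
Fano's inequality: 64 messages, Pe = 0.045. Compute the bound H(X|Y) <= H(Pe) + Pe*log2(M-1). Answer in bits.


H(Pe) = -Pe*log2(Pe) - (1-Pe)*log2(1-Pe) = -0.045*log2(0.045) - 0.955*log2(0.955) = 0.201327 + 0.063438 = 0.2648. Pe*log2(M-1) = 0.045*log2(63) = 0.268978. Bound = H(Pe) + Pe*log2(M-1) = 0.201327 + 0.063438 + 0.268978 = 0.5337

0.5337 bits


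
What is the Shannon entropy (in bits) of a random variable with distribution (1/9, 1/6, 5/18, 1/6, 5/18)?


H = -sum(p_i * log2(p_i)). Terms: -(1/9)*log2(1/9) = 0.352214; -(1/6)*log2(1/6) = 0.430827; -(5/18)*log2(5/18) = 0.513332; -(1/6)*log2(1/6) = 0.430827; -(5/18)*log2(5/18) = 0.513332. H = 0.352214 + 0.430827 + 0.513332 + 0.430827 + 0.513332 = 2.2405

2.2405 bits


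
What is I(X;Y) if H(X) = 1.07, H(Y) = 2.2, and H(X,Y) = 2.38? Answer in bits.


I(X;Y) = H(X) + H(Y) - H(X,Y) = 1.07 + 2.2 - 2.38 = 0.89

0.89 bits


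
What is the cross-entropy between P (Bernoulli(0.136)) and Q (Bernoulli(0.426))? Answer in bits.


H(P,Q) = -p*log2(q) - (1-p)*log2(1-q). -0.136*log2(0.426) = 0.167426; -0.864*log2(0.574) = 0.691958. H(P,Q) = 0.167426 + 0.691958 = 0.8594

0.8594 bits


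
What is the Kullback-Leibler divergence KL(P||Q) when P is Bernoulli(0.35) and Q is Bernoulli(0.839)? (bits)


KL = p*log2(p/q) + (1-p)*log2((1-p)/(1-q)) = 0.35*log2(0.35/0.839) + 0.65*log2(0.65/0.161) = 0.8672

0.8672 bits


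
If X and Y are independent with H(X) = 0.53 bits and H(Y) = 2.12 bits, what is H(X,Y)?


For independent variables, H(X,Y) = H(X) + H(Y) = 0.53 + 2.12 = 2.65

2.65 bits


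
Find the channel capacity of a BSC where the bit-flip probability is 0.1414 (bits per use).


H(p) = -p*log2(p) - (1-p)*log2(1-p) = -0.1414*log2(0.1414) - 0.8586*log2(0.8586) = 0.399051 + 0.188842 = 0.5879. C = 1 - H(p) = 1 - 0.5879 = 0.4121

0.4121 bits


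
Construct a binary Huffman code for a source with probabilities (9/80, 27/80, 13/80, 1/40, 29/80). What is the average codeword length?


Huffman construction (repeatedly merge the two least-probable nodes; each merge adds 1 bit to every symbol beneath it): 1/40 + 9/80 = 11/80; 11/80 + 13/80 = 3/10; 3/10 + 27/80 = 51/80; 29/80 + 51/80 = 1. Resulting codeword lengths (in the order the probabilities were given): (4, 2, 3, 4, 1). L_avg = sum(p_i * l_i) = 9/80*4 + 27/80*2 + 13/80*3 + 1/40*4 + 29/80*1 = 83/40 = 2.075

2.075 bits
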